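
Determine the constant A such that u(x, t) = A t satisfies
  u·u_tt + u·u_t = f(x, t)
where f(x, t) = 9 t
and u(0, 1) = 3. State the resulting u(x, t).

Substitute the ansatz u = A t into the left-hand side.
Derivatives of the ansatz:
  u_tt = 0
  u_t = A
Term by term:
  u·u_tt = 0
  u·u_t = A^{2} t
So the left-hand side equals
  A^{2} t
This must equal f(x, t) = 9 t identically.
Matching coefficients of the independent functions:
  [t]:  A^{2} = 9
These equations allow (A) = (-3) or (3).
Impose the point condition(s):
  u(0, 1) = 3  ⟹  A = 3
Only A = 3 satisfies everything.
Hence u(x, t) = 3 t.

Answer: u(x, t) = 3 t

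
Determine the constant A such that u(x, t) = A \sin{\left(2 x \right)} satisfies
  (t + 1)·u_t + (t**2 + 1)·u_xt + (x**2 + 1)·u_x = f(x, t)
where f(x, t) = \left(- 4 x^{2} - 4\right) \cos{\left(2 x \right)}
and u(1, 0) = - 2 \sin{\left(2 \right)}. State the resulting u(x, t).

Substitute the ansatz u = A \sin{\left(2 x \right)} into the left-hand side.
Derivatives of the ansatz:
  u_t = 0
  u_xt = 0
  u_x = 2 A \cos{\left(2 x \right)}
Term by term:
  (t + 1)·u_t = 0
  (t**2 + 1)·u_xt = 0
  (x**2 + 1)·u_x = 2 A x^{2} \cos{\left(2 x \right)} + 2 A \cos{\left(2 x \right)}
So the left-hand side equals
  2 A x^{2} \cos{\left(2 x \right)} + 2 A \cos{\left(2 x \right)}
This must equal f(x, t) identically; expanded, f = - 4 x^{2} \cos{\left(2 x \right)} - 4 \cos{\left(2 x \right)}.
Matching coefficients of the independent functions:
  [x^{2} \cos{\left(2 x \right)}, \cos{\left(2 x \right)}]:  2 A = -4
Solving: A = -2.
Check against the point condition:
  u(1, 0) = - 2 \sin{\left(2 \right)}  ⟹  A \sin{\left(2 \right)} = - 2 \sin{\left(2 \right)}  ✓
Hence u(x, t) = - 2 \sin{\left(2 x \right)}.

Answer: u(x, t) = - 2 \sin{\left(2 x \right)}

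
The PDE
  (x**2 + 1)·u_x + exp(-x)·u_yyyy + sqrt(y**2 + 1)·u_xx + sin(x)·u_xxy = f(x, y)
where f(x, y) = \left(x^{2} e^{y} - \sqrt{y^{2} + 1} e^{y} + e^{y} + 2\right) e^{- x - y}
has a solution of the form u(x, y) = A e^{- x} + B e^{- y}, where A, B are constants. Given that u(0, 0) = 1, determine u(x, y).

Substitute the ansatz u = A e^{- x} + B e^{- y} into the left-hand side.
Derivatives of the ansatz:
  u_x = - A e^{- x}
  u_yyyy = B e^{- y}
  u_xx = A e^{- x}
  u_xxy = 0
Term by term:
  (x**2 + 1)·u_x = - A x^{2} e^{- x} - A e^{- x}
  exp(-x)·u_yyyy = B e^{- x} e^{- y}
  sqrt(y**2 + 1)·u_xx = A \sqrt{y^{2} + 1} e^{- x}
  sin(x)·u_xxy = 0
So the left-hand side equals
  - A x^{2} e^{- x} + A \sqrt{y^{2} + 1} e^{- x} - A e^{- x} + B e^{- x} e^{- y}
This must equal f(x, y) identically; expanded, f = x^{2} e^{- x} - \sqrt{y^{2} + 1} e^{- x} + e^{- x} + 2 e^{- x} e^{- y}.
Matching coefficients of the independent functions:
  [x^{2} e^{- x}, e^{- x}]:  - A = 1
  [\sqrt{y^{2} + 1} e^{- x}]:  A = -1
  [e^{- x} e^{- y}]:  B = 2
Solving: A = -1, B = 2.
Check against the point condition:
  u(0, 0) = 1  ⟹  A + B = 1  ✓
Hence u(x, y) = 2 e^{- y} - e^{- x}.

Answer: u(x, y) = 2 e^{- y} - e^{- x}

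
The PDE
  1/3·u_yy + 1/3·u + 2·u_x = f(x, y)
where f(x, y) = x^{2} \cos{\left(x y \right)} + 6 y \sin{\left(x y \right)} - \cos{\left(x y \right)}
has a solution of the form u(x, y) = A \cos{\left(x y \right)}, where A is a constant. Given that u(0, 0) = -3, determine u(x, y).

Substitute the ansatz u = A \cos{\left(x y \right)} into the left-hand side.
Derivatives of the ansatz:
  u_yy = - A x^{2} \cos{\left(x y \right)}
  u_x = - A y \sin{\left(x y \right)}
Term by term:
  1/3·u_yy = - \frac{A x^{2} \cos{\left(x y \right)}}{3}
  1/3·u = \frac{A \cos{\left(x y \right)}}{3}
  2·u_x = - 2 A y \sin{\left(x y \right)}
So the left-hand side equals
  - \frac{A x^{2} \cos{\left(x y \right)}}{3} - 2 A y \sin{\left(x y \right)} + \frac{A \cos{\left(x y \right)}}{3}
This must equal f(x, y) = x^{2} \cos{\left(x y \right)} + 6 y \sin{\left(x y \right)} - \cos{\left(x y \right)} identically.
Matching coefficients of the independent functions:
  [x^{2} \cos{\left(x y \right)}]:  - \frac{A}{3} = 1
  [y \sin{\left(x y \right)}]:  - 2 A = 6
  [\cos{\left(x y \right)}]:  \frac{A}{3} = -1
Solving: A = -3.
Check against the point condition:
  u(0, 0) = -3  ⟹  A = -3  ✓
Hence u(x, y) = - 3 \cos{\left(x y \right)}.

Answer: u(x, y) = - 3 \cos{\left(x y \right)}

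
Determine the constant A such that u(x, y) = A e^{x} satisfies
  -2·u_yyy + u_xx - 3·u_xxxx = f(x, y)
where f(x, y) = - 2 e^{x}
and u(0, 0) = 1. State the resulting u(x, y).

Answer: u(x, y) = e^{x}

Derivation:
Substitute the ansatz u = A e^{x} into the left-hand side.
Derivatives of the ansatz:
  u_yyy = 0
  u_xx = A e^{x}
  u_xxxx = A e^{x}
Term by term:
  -2·u_yyy = 0
  u_xx = A e^{x}
  -3·u_xxxx = - 3 A e^{x}
So the left-hand side equals
  - 2 A e^{x}
This must equal f(x, y) = - 2 e^{x} identically.
Matching coefficients of the independent functions:
  [e^{x}]:  - 2 A = -2
Solving: A = 1.
Check against the point condition:
  u(0, 0) = 1  ⟹  A = 1  ✓
Hence u(x, y) = e^{x}.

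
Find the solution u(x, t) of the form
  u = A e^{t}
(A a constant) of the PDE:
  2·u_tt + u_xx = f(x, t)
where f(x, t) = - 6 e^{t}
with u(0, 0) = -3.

Substitute the ansatz u = A e^{t} into the left-hand side.
Derivatives of the ansatz:
  u_tt = A e^{t}
  u_xx = 0
Term by term:
  2·u_tt = 2 A e^{t}
  u_xx = 0
So the left-hand side equals
  2 A e^{t}
This must equal f(x, t) = - 6 e^{t} identically.
Matching coefficients of the independent functions:
  [e^{t}]:  2 A = -6
Solving: A = -3.
Check against the point condition:
  u(0, 0) = -3  ⟹  A = -3  ✓
Hence u(x, t) = - 3 e^{t}.

Answer: u(x, t) = - 3 e^{t}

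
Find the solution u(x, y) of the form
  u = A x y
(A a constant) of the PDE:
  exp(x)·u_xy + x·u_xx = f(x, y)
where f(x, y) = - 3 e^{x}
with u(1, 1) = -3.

Answer: u(x, y) = - 3 x y

Derivation:
Substitute the ansatz u = A x y into the left-hand side.
Derivatives of the ansatz:
  u_xy = A
  u_xx = 0
Term by term:
  exp(x)·u_xy = A e^{x}
  x·u_xx = 0
So the left-hand side equals
  A e^{x}
This must equal f(x, y) = - 3 e^{x} identically.
Matching coefficients of the independent functions:
  [e^{x}]:  A = -3
Solving: A = -3.
Check against the point condition:
  u(1, 1) = -3  ⟹  A = -3  ✓
Hence u(x, y) = - 3 x y.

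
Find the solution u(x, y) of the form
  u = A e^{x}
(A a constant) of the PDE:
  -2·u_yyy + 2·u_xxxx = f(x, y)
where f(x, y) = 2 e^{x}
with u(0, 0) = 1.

Substitute the ansatz u = A e^{x} into the left-hand side.
Derivatives of the ansatz:
  u_yyy = 0
  u_xxxx = A e^{x}
Term by term:
  -2·u_yyy = 0
  2·u_xxxx = 2 A e^{x}
So the left-hand side equals
  2 A e^{x}
This must equal f(x, y) = 2 e^{x} identically.
Matching coefficients of the independent functions:
  [e^{x}]:  2 A = 2
Solving: A = 1.
Check against the point condition:
  u(0, 0) = 1  ⟹  A = 1  ✓
Hence u(x, y) = e^{x}.

Answer: u(x, y) = e^{x}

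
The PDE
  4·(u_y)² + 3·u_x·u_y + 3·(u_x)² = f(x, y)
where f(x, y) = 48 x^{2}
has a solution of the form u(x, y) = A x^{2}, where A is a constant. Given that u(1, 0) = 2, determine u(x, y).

Substitute the ansatz u = A x^{2} into the left-hand side.
Derivatives of the ansatz:
  u_y = 0
  u_x = 2 A x
Term by term:
  4·(u_y)² = 0
  3·u_x·u_y = 0
  3·(u_x)² = 12 A^{2} x^{2}
So the left-hand side equals
  12 A^{2} x^{2}
This must equal f(x, y) = 48 x^{2} identically.
Matching coefficients of the independent functions:
  [x^{2}]:  12 A^{2} = 48
These equations allow (A) = (-2) or (2).
Impose the point condition(s):
  u(1, 0) = 2  ⟹  A = 2
Only A = 2 satisfies everything.
Hence u(x, y) = 2 x^{2}.

Answer: u(x, y) = 2 x^{2}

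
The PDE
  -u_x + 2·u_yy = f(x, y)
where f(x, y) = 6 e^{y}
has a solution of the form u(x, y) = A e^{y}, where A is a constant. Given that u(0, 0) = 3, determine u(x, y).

Substitute the ansatz u = A e^{y} into the left-hand side.
Derivatives of the ansatz:
  u_x = 0
  u_yy = A e^{y}
Term by term:
  -u_x = 0
  2·u_yy = 2 A e^{y}
So the left-hand side equals
  2 A e^{y}
This must equal f(x, y) = 6 e^{y} identically.
Matching coefficients of the independent functions:
  [e^{y}]:  2 A = 6
Solving: A = 3.
Check against the point condition:
  u(0, 0) = 3  ⟹  A = 3  ✓
Hence u(x, y) = 3 e^{y}.

Answer: u(x, y) = 3 e^{y}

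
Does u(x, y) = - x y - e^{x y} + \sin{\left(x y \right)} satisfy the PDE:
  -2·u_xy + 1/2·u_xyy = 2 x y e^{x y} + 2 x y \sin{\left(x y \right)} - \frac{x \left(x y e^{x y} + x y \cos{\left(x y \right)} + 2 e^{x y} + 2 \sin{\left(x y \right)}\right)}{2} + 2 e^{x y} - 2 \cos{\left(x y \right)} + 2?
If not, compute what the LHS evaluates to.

Answer: Yes

Derivation:
Evaluate each term of the left-hand side for u = - x y - e^{x y} + \sin{\left(x y \right)}.
Derivatives:
  u_xy = - x y e^{x y} - x y \sin{\left(x y \right)} - e^{x y} + \cos{\left(x y \right)} - 1
  u_xyy = - x^{2} y e^{x y} - x^{2} y \cos{\left(x y \right)} - 2 x e^{x y} - 2 x \sin{\left(x y \right)}
Terms:
  -2·u_xy = 2 x y e^{x y} + 2 x y \sin{\left(x y \right)} + 2 e^{x y} - 2 \cos{\left(x y \right)} + 2
  1/2·u_xyy = - \frac{x \left(x y e^{x y} + x y \cos{\left(x y \right)} + 2 e^{x y} + 2 \sin{\left(x y \right)}\right)}{2}
Sum: LHS = 2 x y e^{x y} + 2 x y \sin{\left(x y \right)} - \frac{x \left(x y e^{x y} + x y \cos{\left(x y \right)} + 2 e^{x y} + 2 \sin{\left(x y \right)}\right)}{2} + 2 e^{x y} - 2 \cos{\left(x y \right)} + 2
This is exactly the given right-hand side, so u is a solution.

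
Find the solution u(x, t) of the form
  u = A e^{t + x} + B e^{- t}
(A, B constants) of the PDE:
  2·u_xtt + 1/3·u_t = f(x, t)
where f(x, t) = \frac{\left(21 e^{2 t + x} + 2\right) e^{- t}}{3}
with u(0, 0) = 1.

Substitute the ansatz u = A e^{t + x} + B e^{- t} into the left-hand side.
Derivatives of the ansatz:
  u_xtt = A e^{t} e^{x}
  u_t = A e^{t} e^{x} - B e^{- t}
Term by term:
  2·u_xtt = 2 A e^{t} e^{x}
  1/3·u_t = \frac{A e^{t} e^{x}}{3} - \frac{B e^{- t}}{3}
So the left-hand side equals
  \frac{7 A e^{t} e^{x}}{3} - \frac{B e^{- t}}{3}
This must equal f(x, t) identically; expanded, f = 7 e^{t} e^{x} + \frac{2 e^{- t}}{3}.
Matching coefficients of the independent functions:
  [e^{t} e^{x}]:  \frac{7 A}{3} = 7
  [e^{- t}]:  - \frac{B}{3} = \frac{2}{3}
Solving: A = 3, B = -2.
Check against the point condition:
  u(0, 0) = 1  ⟹  A + B = 1  ✓
Hence u(x, t) = 3 e^{t + x} - 2 e^{- t}.

Answer: u(x, t) = 3 e^{t + x} - 2 e^{- t}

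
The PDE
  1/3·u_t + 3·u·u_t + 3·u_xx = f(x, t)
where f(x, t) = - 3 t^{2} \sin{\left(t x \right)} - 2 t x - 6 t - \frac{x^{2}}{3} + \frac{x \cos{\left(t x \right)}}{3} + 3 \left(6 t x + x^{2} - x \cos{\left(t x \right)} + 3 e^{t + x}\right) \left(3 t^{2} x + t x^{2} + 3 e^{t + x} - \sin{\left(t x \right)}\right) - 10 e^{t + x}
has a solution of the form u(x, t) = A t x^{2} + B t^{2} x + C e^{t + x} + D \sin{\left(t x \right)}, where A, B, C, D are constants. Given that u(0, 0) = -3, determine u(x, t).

Substitute the ansatz u = A t x^{2} + B t^{2} x + C e^{t + x} + D \sin{\left(t x \right)} into the left-hand side.
Derivatives of the ansatz:
  u_t = A x^{2} + 2 B t x + C e^{t} e^{x} + D x \cos{\left(t x \right)}
  u_xx = 2 A t + C e^{t} e^{x} - D t^{2} \sin{\left(t x \right)}
Term by term:
  1/3·u_t = \frac{A x^{2}}{3} + \frac{2 B t x}{3} + \frac{C e^{t} e^{x}}{3} + \frac{D x \cos{\left(t x \right)}}{3}
  3·u·u_t = 3 A^{2} t x^{4} + 9 A B t^{2} x^{3} + 3 A C t x^{2} e^{t} e^{x} + 3 A C x^{2} e^{t} e^{x} + 3 A D t x^{3} \cos{\left(t x \right)} + 3 A D x^{2} \sin{\left(t x \right)} + 6 B^{2} t^{3} x^{2} + 3 B C t^{2} x e^{t} e^{x} + 6 B C t x e^{t} e^{x} + 3 B D t^{2} x^{2} \cos{\left(t x \right)} + 6 B D t x \sin{\left(t x \right)} + 3 C^{2} e^{2 t} e^{2 x} + 3 C D x e^{t} e^{x} \cos{\left(t x \right)} + 3 C D e^{t} e^{x} \sin{\left(t x \right)} + 3 D^{2} x \sin{\left(t x \right)} \cos{\left(t x \right)}
  3·u_xx = 6 A t + 3 C e^{t} e^{x} - 3 D t^{2} \sin{\left(t x \right)}
So the left-hand side equals
  3 A^{2} t x^{4} + 9 A B t^{2} x^{3} + 3 A C t x^{2} e^{t} e^{x} + 3 A C x^{2} e^{t} e^{x} + 3 A D t x^{3} \cos{\left(t x \right)} + 3 A D x^{2} \sin{\left(t x \right)} + 6 A t + \frac{A x^{2}}{3} + 6 B^{2} t^{3} x^{2} + 3 B C t^{2} x e^{t} e^{x} + 6 B C t x e^{t} e^{x} + 3 B D t^{2} x^{2} \cos{\left(t x \right)} + 6 B D t x \sin{\left(t x \right)} + \frac{2 B t x}{3} + 3 C^{2} e^{2 t} e^{2 x} + 3 C D x e^{t} e^{x} \cos{\left(t x \right)} + 3 C D e^{t} e^{x} \sin{\left(t x \right)} + \frac{10 C e^{t} e^{x}}{3} + 3 D^{2} x \sin{\left(t x \right)} \cos{\left(t x \right)} - 3 D t^{2} \sin{\left(t x \right)} + \frac{D x \cos{\left(t x \right)}}{3}
This must equal f(x, t) identically; expanded, f = 54 t^{3} x^{2} + 27 t^{2} x^{3} - 9 t^{2} x^{2} \cos{\left(t x \right)} + 27 t^{2} x e^{t} e^{x} - 3 t^{2} \sin{\left(t x \right)} + 3 t x^{4} - 3 t x^{3} \cos{\left(t x \right)} + 9 t x^{2} e^{t} e^{x} + 54 t x e^{t} e^{x} - 18 t x \sin{\left(t x \right)} - 2 t x - 6 t + 9 x^{2} e^{t} e^{x} - 3 x^{2} \sin{\left(t x \right)} - \frac{x^{2}}{3} - 9 x e^{t} e^{x} \cos{\left(t x \right)} + 3 x \sin{\left(t x \right)} \cos{\left(t x \right)} + \frac{x \cos{\left(t x \right)}}{3} + 27 e^{2 t} e^{2 x} - 9 e^{t} e^{x} \sin{\left(t x \right)} - 10 e^{t} e^{x}.
Matching coefficients of the independent functions:
(each divided by its leading coefficient; functions giving the same equation are listed together)
  [t, x^{2}]:  A + 1 = 0
  [t x]:  B + 3 = 0
  [t x^{4}]:  A^{2} - 1 = 0
  [t^{2} x^{3}]:  A B - 3 = 0
  [t^{2} \sin{\left(t x \right)}, x \cos{\left(t x \right)}]:  D - 1 = 0
  [t^{3} x^{2}]:  B^{2} - 9 = 0
  [x^{2} \sin{\left(t x \right)}, t x^{3} \cos{\left(t x \right)}]:  A D + 1 = 0
  [e^{t} e^{x}]:  C + 3 = 0
  [e^{2 t} e^{2 x}]:  C^{2} - 9 = 0
  [t x \sin{\left(t x \right)}, t^{2} x^{2} \cos{\left(t x \right)}]:  B D + 3 = 0
  [x \sin{\left(t x \right)} \cos{\left(t x \right)}]:  D^{2} - 1 = 0
  [x^{2} e^{t} e^{x}, t x^{2} e^{t} e^{x}]:  A C - 3 = 0
  [e^{t} e^{x} \sin{\left(t x \right)}, x e^{t} e^{x} \cos{\left(t x \right)}]:  C D + 3 = 0
  [t x e^{t} e^{x}, t^{2} x e^{t} e^{x}]:  B C - 9 = 0
Solving: A = -1, B = -3, C = -3, D = 1.
Check against the point condition:
  u(0, 0) = -3  ⟹  C = -3  ✓
Hence u(x, t) = - 3 t^{2} x - t x^{2} - 3 e^{t + x} + \sin{\left(t x \right)}.

Answer: u(x, t) = - 3 t^{2} x - t x^{2} - 3 e^{t + x} + \sin{\left(t x \right)}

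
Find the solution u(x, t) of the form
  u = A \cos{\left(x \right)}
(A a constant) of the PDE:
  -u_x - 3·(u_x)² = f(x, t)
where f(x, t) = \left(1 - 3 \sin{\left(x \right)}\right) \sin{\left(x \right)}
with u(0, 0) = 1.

Substitute the ansatz u = A \cos{\left(x \right)} into the left-hand side.
Derivatives of the ansatz:
  u_x = - A \sin{\left(x \right)}
Term by term:
  -u_x = A \sin{\left(x \right)}
  -3·(u_x)² = - 3 A^{2} \sin^{2}{\left(x \right)}
So the left-hand side equals
  - 3 A^{2} \sin^{2}{\left(x \right)} + A \sin{\left(x \right)}
This must equal f(x, t) = \left(1 - 3 \sin{\left(x \right)}\right) \sin{\left(x \right)} identically.
Matching coefficients of the independent functions:
  [\sin{\left(x \right)}]:  A = 1
  [\sin^{2}{\left(x \right)}]:  - 3 A^{2} = -3
Solving: A = 1.
Check against the point condition:
  u(0, 0) = 1  ⟹  A = 1  ✓
Hence u(x, t) = \cos{\left(x \right)}.

Answer: u(x, t) = \cos{\left(x \right)}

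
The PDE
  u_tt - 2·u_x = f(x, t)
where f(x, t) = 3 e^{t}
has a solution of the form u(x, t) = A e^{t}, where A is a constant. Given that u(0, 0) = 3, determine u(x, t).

Substitute the ansatz u = A e^{t} into the left-hand side.
Derivatives of the ansatz:
  u_tt = A e^{t}
  u_x = 0
Term by term:
  u_tt = A e^{t}
  -2·u_x = 0
So the left-hand side equals
  A e^{t}
This must equal f(x, t) = 3 e^{t} identically.
Matching coefficients of the independent functions:
  [e^{t}]:  A = 3
Solving: A = 3.
Check against the point condition:
  u(0, 0) = 3  ⟹  A = 3  ✓
Hence u(x, t) = 3 e^{t}.

Answer: u(x, t) = 3 e^{t}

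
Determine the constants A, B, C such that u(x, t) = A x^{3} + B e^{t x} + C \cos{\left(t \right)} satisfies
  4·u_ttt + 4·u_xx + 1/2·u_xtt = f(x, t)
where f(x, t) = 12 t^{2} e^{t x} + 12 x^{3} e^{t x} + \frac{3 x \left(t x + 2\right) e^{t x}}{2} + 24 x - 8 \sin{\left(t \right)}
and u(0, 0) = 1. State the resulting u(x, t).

Substitute the ansatz u = A x^{3} + B e^{t x} + C \cos{\left(t \right)} into the left-hand side.
Derivatives of the ansatz:
  u_ttt = B x^{3} e^{t x} + C \sin{\left(t \right)}
  u_xx = 6 A x + B t^{2} e^{t x}
  u_xtt = B t x^{2} e^{t x} + 2 B x e^{t x}
Term by term:
  4·u_ttt = 4 B x^{3} e^{t x} + 4 C \sin{\left(t \right)}
  4·u_xx = 24 A x + 4 B t^{2} e^{t x}
  1/2·u_xtt = \frac{B t x^{2} e^{t x}}{2} + B x e^{t x}
So the left-hand side equals
  24 A x + 4 B t^{2} e^{t x} + \frac{B t x^{2} e^{t x}}{2} + 4 B x^{3} e^{t x} + B x e^{t x} + 4 C \sin{\left(t \right)}
This must equal f(x, t) identically; expanded, f = 12 t^{2} e^{t x} + \frac{3 t x^{2} e^{t x}}{2} + 12 x^{3} e^{t x} + 3 x e^{t x} + 24 x - 8 \sin{\left(t \right)}.
Matching coefficients of the independent functions:
  [x]:  24 A = 24
  [t^{2} e^{t x}, x^{3} e^{t x}]:  4 B = 12
  [x e^{t x}]:  B = 3
  [t x^{2} e^{t x}]:  \frac{B}{2} = \frac{3}{2}
  [\sin{\left(t \right)}]:  4 C = -8
Solving: A = 1, B = 3, C = -2.
Check against the point condition:
  u(0, 0) = 1  ⟹  B + C = 1  ✓
Hence u(x, t) = x^{3} + 3 e^{t x} - 2 \cos{\left(t \right)}.

Answer: u(x, t) = x^{3} + 3 e^{t x} - 2 \cos{\left(t \right)}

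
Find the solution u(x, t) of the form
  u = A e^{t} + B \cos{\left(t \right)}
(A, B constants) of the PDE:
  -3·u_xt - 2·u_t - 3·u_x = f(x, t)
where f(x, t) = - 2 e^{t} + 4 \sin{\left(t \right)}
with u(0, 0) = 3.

Substitute the ansatz u = A e^{t} + B \cos{\left(t \right)} into the left-hand side.
Derivatives of the ansatz:
  u_xt = 0
  u_t = A e^{t} - B \sin{\left(t \right)}
  u_x = 0
Term by term:
  -3·u_xt = 0
  -2·u_t = - 2 A e^{t} + 2 B \sin{\left(t \right)}
  -3·u_x = 0
So the left-hand side equals
  - 2 A e^{t} + 2 B \sin{\left(t \right)}
This must equal f(x, t) = - 2 e^{t} + 4 \sin{\left(t \right)} identically.
Matching coefficients of the independent functions:
  [e^{t}]:  - 2 A = -2
  [\sin{\left(t \right)}]:  2 B = 4
Solving: A = 1, B = 2.
Check against the point condition:
  u(0, 0) = 3  ⟹  A + B = 3  ✓
Hence u(x, t) = e^{t} + 2 \cos{\left(t \right)}.

Answer: u(x, t) = e^{t} + 2 \cos{\left(t \right)}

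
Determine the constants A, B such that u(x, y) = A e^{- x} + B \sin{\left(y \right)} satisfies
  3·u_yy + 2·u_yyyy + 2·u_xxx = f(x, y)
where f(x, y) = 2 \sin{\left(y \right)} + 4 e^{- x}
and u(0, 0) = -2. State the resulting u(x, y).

Substitute the ansatz u = A e^{- x} + B \sin{\left(y \right)} into the left-hand side.
Derivatives of the ansatz:
  u_yy = - B \sin{\left(y \right)}
  u_yyyy = B \sin{\left(y \right)}
  u_xxx = - A e^{- x}
Term by term:
  3·u_yy = - 3 B \sin{\left(y \right)}
  2·u_yyyy = 2 B \sin{\left(y \right)}
  2·u_xxx = - 2 A e^{- x}
So the left-hand side equals
  - 2 A e^{- x} - B \sin{\left(y \right)}
This must equal f(x, y) = 2 \sin{\left(y \right)} + 4 e^{- x} identically.
Matching coefficients of the independent functions:
  [e^{- x}]:  - 2 A = 4
  [\sin{\left(y \right)}]:  - B = 2
Solving: A = -2, B = -2.
Check against the point condition:
  u(0, 0) = -2  ⟹  A = -2  ✓
Hence u(x, y) = - 2 \sin{\left(y \right)} - 2 e^{- x}.

Answer: u(x, y) = - 2 \sin{\left(y \right)} - 2 e^{- x}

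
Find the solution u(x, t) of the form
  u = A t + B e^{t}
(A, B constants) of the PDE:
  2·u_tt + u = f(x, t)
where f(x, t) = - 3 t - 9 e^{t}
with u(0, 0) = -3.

Substitute the ansatz u = A t + B e^{t} into the left-hand side.
Derivatives of the ansatz:
  u_tt = B e^{t}
Term by term:
  2·u_tt = 2 B e^{t}
  u = A t + B e^{t}
So the left-hand side equals
  A t + 3 B e^{t}
This must equal f(x, t) = - 3 t - 9 e^{t} identically.
Matching coefficients of the independent functions:
  [t]:  A = -3
  [e^{t}]:  3 B = -9
Solving: A = -3, B = -3.
Check against the point condition:
  u(0, 0) = -3  ⟹  B = -3  ✓
Hence u(x, t) = - 3 t - 3 e^{t}.

Answer: u(x, t) = - 3 t - 3 e^{t}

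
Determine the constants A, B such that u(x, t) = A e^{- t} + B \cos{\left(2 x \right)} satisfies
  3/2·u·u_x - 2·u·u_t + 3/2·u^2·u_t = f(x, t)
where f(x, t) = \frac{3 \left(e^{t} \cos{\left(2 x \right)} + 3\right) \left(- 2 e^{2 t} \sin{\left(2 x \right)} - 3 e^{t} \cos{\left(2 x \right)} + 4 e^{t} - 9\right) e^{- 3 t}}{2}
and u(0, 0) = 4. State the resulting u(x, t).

Answer: u(x, t) = \cos{\left(2 x \right)} + 3 e^{- t}

Derivation:
Substitute the ansatz u = A e^{- t} + B \cos{\left(2 x \right)} into the left-hand side.
Derivatives of the ansatz:
  u_x = - 2 B \sin{\left(2 x \right)}
  u_t = - A e^{- t}
Term by term:
  3/2·u·u_x = - 3 A B e^{- t} \sin{\left(2 x \right)} - 3 B^{2} \sin{\left(2 x \right)} \cos{\left(2 x \right)}
  -2·u·u_t = 2 A^{2} e^{- 2 t} + 2 A B e^{- t} \cos{\left(2 x \right)}
  3/2·u^2·u_t = - \frac{3 A^{3} e^{- 3 t}}{2} - 3 A^{2} B e^{- 2 t} \cos{\left(2 x \right)} - \frac{3 A B^{2} e^{- t} \cos^{2}{\left(2 x \right)}}{2}
So the left-hand side equals
  - \frac{3 A^{3} e^{- 3 t}}{2} - 3 A^{2} B e^{- 2 t} \cos{\left(2 x \right)} + 2 A^{2} e^{- 2 t} - \frac{3 A B^{2} e^{- t} \cos^{2}{\left(2 x \right)}}{2} - 3 A B e^{- t} \sin{\left(2 x \right)} + 2 A B e^{- t} \cos{\left(2 x \right)} - 3 B^{2} \sin{\left(2 x \right)} \cos{\left(2 x \right)}
This must equal f(x, t) identically; expanded, f = - 3 \sin{\left(2 x \right)} \cos{\left(2 x \right)} - 9 e^{- t} \sin{\left(2 x \right)} - \frac{9 e^{- t} \cos^{2}{\left(2 x \right)}}{2} + 6 e^{- t} \cos{\left(2 x \right)} - 27 e^{- 2 t} \cos{\left(2 x \right)} + 18 e^{- 2 t} - \frac{81 e^{- 3 t}}{2}.
Matching coefficients of the independent functions:
  [e^{- 2 t} \cos{\left(2 x \right)}]:  - 3 A^{2} B = -27
  [e^{- t} \sin{\left(2 x \right)}]:  - 3 A B = -9
  [e^{- t} \cos{\left(2 x \right)}]:  2 A B = 6
  [e^{- t} \cos^{2}{\left(2 x \right)}]:  - \frac{3 A B^{2}}{2} = - \frac{9}{2}
  [\sin{\left(2 x \right)} \cos{\left(2 x \right)}]:  - 3 B^{2} = -3
  [e^{- 3 t}]:  - \frac{3 A^{3}}{2} = - \frac{81}{2}
  [e^{- 2 t}]:  2 A^{2} = 18
Solving: A = 3, B = 1.
Check against the point condition:
  u(0, 0) = 4  ⟹  A + B = 4  ✓
Hence u(x, t) = \cos{\left(2 x \right)} + 3 e^{- t}.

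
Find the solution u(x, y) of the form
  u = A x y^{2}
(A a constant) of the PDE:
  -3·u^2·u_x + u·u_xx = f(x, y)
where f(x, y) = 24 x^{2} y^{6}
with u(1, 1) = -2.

Substitute the ansatz u = A x y^{2} into the left-hand side.
Derivatives of the ansatz:
  u_x = A y^{2}
  u_xx = 0
Term by term:
  -3·u^2·u_x = - 3 A^{3} x^{2} y^{6}
  u·u_xx = 0
So the left-hand side equals
  - 3 A^{3} x^{2} y^{6}
This must equal f(x, y) = 24 x^{2} y^{6} identically.
Matching coefficients of the independent functions:
  [x^{2} y^{6}]:  - 3 A^{3} = 24
Solving: A = -2.
Check against the point condition:
  u(1, 1) = -2  ⟹  A = -2  ✓
Hence u(x, y) = - 2 x y^{2}.

Answer: u(x, y) = - 2 x y^{2}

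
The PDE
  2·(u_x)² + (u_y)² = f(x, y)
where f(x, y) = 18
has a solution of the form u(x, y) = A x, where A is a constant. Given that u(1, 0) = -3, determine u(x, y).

Answer: u(x, y) = - 3 x

Derivation:
Substitute the ansatz u = A x into the left-hand side.
Derivatives of the ansatz:
  u_x = A
  u_y = 0
Term by term:
  2·(u_x)² = 2 A^{2}
  (u_y)² = 0
So the left-hand side equals
  2 A^{2}
This must equal f(x, y) = 18 identically.
Matching coefficients of the independent functions:
  [constant term]:  2 A^{2} = 18
These equations allow (A) = (-3) or (3).
Impose the point condition(s):
  u(1, 0) = -3  ⟹  A = -3
Only A = -3 satisfies everything.
Hence u(x, y) = - 3 x.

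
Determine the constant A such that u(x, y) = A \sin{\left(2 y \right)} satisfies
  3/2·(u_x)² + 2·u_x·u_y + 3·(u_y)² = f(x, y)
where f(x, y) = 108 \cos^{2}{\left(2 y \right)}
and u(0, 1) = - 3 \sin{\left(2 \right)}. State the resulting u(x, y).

Substitute the ansatz u = A \sin{\left(2 y \right)} into the left-hand side.
Derivatives of the ansatz:
  u_x = 0
  u_y = 2 A \cos{\left(2 y \right)}
Term by term:
  3/2·(u_x)² = 0
  2·u_x·u_y = 0
  3·(u_y)² = 12 A^{2} \cos^{2}{\left(2 y \right)}
So the left-hand side equals
  12 A^{2} \cos^{2}{\left(2 y \right)}
This must equal f(x, y) = 108 \cos^{2}{\left(2 y \right)} identically.
Matching coefficients of the independent functions:
  [\cos^{2}{\left(2 y \right)}]:  12 A^{2} = 108
These equations allow (A) = (-3) or (3).
Impose the point condition(s):
  u(0, 1) = - 3 \sin{\left(2 \right)}  ⟹  A \sin{\left(2 \right)} = - 3 \sin{\left(2 \right)}
Only A = -3 satisfies everything.
Hence u(x, y) = - 3 \sin{\left(2 y \right)}.

Answer: u(x, y) = - 3 \sin{\left(2 y \right)}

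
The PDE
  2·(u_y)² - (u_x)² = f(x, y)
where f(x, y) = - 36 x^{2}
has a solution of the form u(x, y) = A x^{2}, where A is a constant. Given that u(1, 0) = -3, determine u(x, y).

Substitute the ansatz u = A x^{2} into the left-hand side.
Derivatives of the ansatz:
  u_y = 0
  u_x = 2 A x
Term by term:
  2·(u_y)² = 0
  -(u_x)² = - 4 A^{2} x^{2}
So the left-hand side equals
  - 4 A^{2} x^{2}
This must equal f(x, y) = - 36 x^{2} identically.
Matching coefficients of the independent functions:
  [x^{2}]:  - 4 A^{2} = -36
These equations allow (A) = (-3) or (3).
Impose the point condition(s):
  u(1, 0) = -3  ⟹  A = -3
Only A = -3 satisfies everything.
Hence u(x, y) = - 3 x^{2}.

Answer: u(x, y) = - 3 x^{2}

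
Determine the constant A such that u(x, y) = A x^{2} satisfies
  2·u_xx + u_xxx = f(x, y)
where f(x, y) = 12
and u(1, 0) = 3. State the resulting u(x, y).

Answer: u(x, y) = 3 x^{2}

Derivation:
Substitute the ansatz u = A x^{2} into the left-hand side.
Derivatives of the ansatz:
  u_xx = 2 A
  u_xxx = 0
Term by term:
  2·u_xx = 4 A
  u_xxx = 0
So the left-hand side equals
  4 A
This must equal f(x, y) = 12 identically.
Matching coefficients of the independent functions:
  [constant term]:  4 A = 12
Solving: A = 3.
Check against the point condition:
  u(1, 0) = 3  ⟹  A = 3  ✓
Hence u(x, y) = 3 x^{2}.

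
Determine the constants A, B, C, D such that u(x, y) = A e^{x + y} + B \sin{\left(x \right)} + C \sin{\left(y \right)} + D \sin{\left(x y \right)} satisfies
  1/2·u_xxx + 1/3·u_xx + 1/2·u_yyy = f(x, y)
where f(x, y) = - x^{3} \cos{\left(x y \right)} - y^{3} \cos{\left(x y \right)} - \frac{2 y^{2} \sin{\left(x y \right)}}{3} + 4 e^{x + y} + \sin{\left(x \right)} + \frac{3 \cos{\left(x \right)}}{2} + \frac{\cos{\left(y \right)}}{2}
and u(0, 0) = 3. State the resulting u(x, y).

Answer: u(x, y) = 3 e^{x + y} - 3 \sin{\left(x \right)} - \sin{\left(y \right)} + 2 \sin{\left(x y \right)}

Derivation:
Substitute the ansatz u = A e^{x + y} + B \sin{\left(x \right)} + C \sin{\left(y \right)} + D \sin{\left(x y \right)} into the left-hand side.
Derivatives of the ansatz:
  u_xxx = A e^{x} e^{y} - B \cos{\left(x \right)} - D y^{3} \cos{\left(x y \right)}
  u_xx = A e^{x} e^{y} - B \sin{\left(x \right)} - D y^{2} \sin{\left(x y \right)}
  u_yyy = A e^{x} e^{y} - C \cos{\left(y \right)} - D x^{3} \cos{\left(x y \right)}
Term by term:
  1/2·u_xxx = \frac{A e^{x} e^{y}}{2} - \frac{B \cos{\left(x \right)}}{2} - \frac{D y^{3} \cos{\left(x y \right)}}{2}
  1/3·u_xx = \frac{A e^{x} e^{y}}{3} - \frac{B \sin{\left(x \right)}}{3} - \frac{D y^{2} \sin{\left(x y \right)}}{3}
  1/2·u_yyy = \frac{A e^{x} e^{y}}{2} - \frac{C \cos{\left(y \right)}}{2} - \frac{D x^{3} \cos{\left(x y \right)}}{2}
So the left-hand side equals
  \frac{4 A e^{x} e^{y}}{3} - \frac{B \sin{\left(x \right)}}{3} - \frac{B \cos{\left(x \right)}}{2} - \frac{C \cos{\left(y \right)}}{2} - \frac{D x^{3} \cos{\left(x y \right)}}{2} - \frac{D y^{3} \cos{\left(x y \right)}}{2} - \frac{D y^{2} \sin{\left(x y \right)}}{3}
This must equal f(x, y) identically; expanded, f = - x^{3} \cos{\left(x y \right)} - y^{3} \cos{\left(x y \right)} - \frac{2 y^{2} \sin{\left(x y \right)}}{3} + 4 e^{x} e^{y} + \sin{\left(x \right)} + \frac{3 \cos{\left(x \right)}}{2} + \frac{\cos{\left(y \right)}}{2}.
Matching coefficients of the independent functions:
  [x^{3} \cos{\left(x y \right)}, y^{3} \cos{\left(x y \right)}]:  - \frac{D}{2} = -1
  [y^{2} \sin{\left(x y \right)}]:  - \frac{D}{3} = - \frac{2}{3}
  [e^{x} e^{y}]:  \frac{4 A}{3} = 4
  [\sin{\left(x \right)}]:  - \frac{B}{3} = 1
  [\cos{\left(x \right)}]:  - \frac{B}{2} = \frac{3}{2}
  [\cos{\left(y \right)}]:  - \frac{C}{2} = \frac{1}{2}
Solving: A = 3, B = -3, C = -1, D = 2.
Check against the point condition:
  u(0, 0) = 3  ⟹  A = 3  ✓
Hence u(x, y) = 3 e^{x + y} - 3 \sin{\left(x \right)} - \sin{\left(y \right)} + 2 \sin{\left(x y \right)}.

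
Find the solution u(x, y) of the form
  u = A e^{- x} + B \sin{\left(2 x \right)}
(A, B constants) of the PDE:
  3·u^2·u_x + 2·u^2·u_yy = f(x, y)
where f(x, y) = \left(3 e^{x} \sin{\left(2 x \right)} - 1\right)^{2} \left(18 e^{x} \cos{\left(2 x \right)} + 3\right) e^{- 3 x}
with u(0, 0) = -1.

Substitute the ansatz u = A e^{- x} + B \sin{\left(2 x \right)} into the left-hand side.
Derivatives of the ansatz:
  u_x = - A e^{- x} + 2 B \cos{\left(2 x \right)}
  u_yy = 0
Term by term:
  3·u^2·u_x = - 3 A^{3} e^{- 3 x} - 6 A^{2} B e^{- 2 x} \sin{\left(2 x \right)} + 6 A^{2} B e^{- 2 x} \cos{\left(2 x \right)} - 3 A B^{2} e^{- x} \sin^{2}{\left(2 x \right)} + 12 A B^{2} e^{- x} \sin{\left(2 x \right)} \cos{\left(2 x \right)} + 6 B^{3} \sin^{2}{\left(2 x \right)} \cos{\left(2 x \right)}
  2·u^2·u_yy = 0
So the left-hand side equals
  - 3 A^{3} e^{- 3 x} - 6 A^{2} B e^{- 2 x} \sin{\left(2 x \right)} + 6 A^{2} B e^{- 2 x} \cos{\left(2 x \right)} - 3 A B^{2} e^{- x} \sin^{2}{\left(2 x \right)} + 12 A B^{2} e^{- x} \sin{\left(2 x \right)} \cos{\left(2 x \right)} + 6 B^{3} \sin^{2}{\left(2 x \right)} \cos{\left(2 x \right)}
This must equal f(x, y) identically; expanded, f = 162 \sin^{2}{\left(2 x \right)} \cos{\left(2 x \right)} + 27 e^{- x} \sin^{2}{\left(2 x \right)} - 108 e^{- x} \sin{\left(2 x \right)} \cos{\left(2 x \right)} - 18 e^{- 2 x} \sin{\left(2 x \right)} + 18 e^{- 2 x} \cos{\left(2 x \right)} + 3 e^{- 3 x}.
Matching coefficients of the independent functions:
  [e^{- 2 x} \sin{\left(2 x \right)}]:  - 6 A^{2} B = -18
  [e^{- 2 x} \cos{\left(2 x \right)}]:  6 A^{2} B = 18
  [e^{- x} \sin^{2}{\left(2 x \right)}]:  - 3 A B^{2} = 27
  [\sin^{2}{\left(2 x \right)} \cos{\left(2 x \right)}]:  6 B^{3} = 162
  [e^{- x} \sin{\left(2 x \right)} \cos{\left(2 x \right)}]:  12 A B^{2} = -108
  [e^{- 3 x}]:  - 3 A^{3} = 3
Solving: A = -1, B = 3.
Check against the point condition:
  u(0, 0) = -1  ⟹  A = -1  ✓
Hence u(x, y) = 3 \sin{\left(2 x \right)} - e^{- x}.

Answer: u(x, y) = 3 \sin{\left(2 x \right)} - e^{- x}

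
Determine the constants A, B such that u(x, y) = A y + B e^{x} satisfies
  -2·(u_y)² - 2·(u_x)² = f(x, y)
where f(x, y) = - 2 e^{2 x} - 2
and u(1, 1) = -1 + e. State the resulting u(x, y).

Substitute the ansatz u = A y + B e^{x} into the left-hand side.
Derivatives of the ansatz:
  u_y = A
  u_x = B e^{x}
Term by term:
  -2·(u_y)² = - 2 A^{2}
  -2·(u_x)² = - 2 B^{2} e^{2 x}
So the left-hand side equals
  - 2 A^{2} - 2 B^{2} e^{2 x}
This must equal f(x, y) = - 2 e^{2 x} - 2 identically.
Matching coefficients of the independent functions:
  [constant term]:  - 2 A^{2} = -2
  [e^{2 x}]:  - 2 B^{2} = -2
These equations allow (A, B) = (-1, -1) or (-1, 1) or (1, -1) or (1, 1).
Impose the point condition(s):
  u(1, 1) = -1 + e  ⟹  A + e B = -1 + e
Only A = -1, B = 1 satisfies everything.
Hence u(x, y) = - y + e^{x}.

Answer: u(x, y) = - y + e^{x}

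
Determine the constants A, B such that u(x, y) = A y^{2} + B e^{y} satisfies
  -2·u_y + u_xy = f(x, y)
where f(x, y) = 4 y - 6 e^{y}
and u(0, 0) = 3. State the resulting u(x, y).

Substitute the ansatz u = A y^{2} + B e^{y} into the left-hand side.
Derivatives of the ansatz:
  u_y = 2 A y + B e^{y}
  u_xy = 0
Term by term:
  -2·u_y = - 4 A y - 2 B e^{y}
  u_xy = 0
So the left-hand side equals
  - 4 A y - 2 B e^{y}
This must equal f(x, y) = 4 y - 6 e^{y} identically.
Matching coefficients of the independent functions:
  [y]:  - 4 A = 4
  [e^{y}]:  - 2 B = -6
Solving: A = -1, B = 3.
Check against the point condition:
  u(0, 0) = 3  ⟹  B = 3  ✓
Hence u(x, y) = - y^{2} + 3 e^{y}.

Answer: u(x, y) = - y^{2} + 3 e^{y}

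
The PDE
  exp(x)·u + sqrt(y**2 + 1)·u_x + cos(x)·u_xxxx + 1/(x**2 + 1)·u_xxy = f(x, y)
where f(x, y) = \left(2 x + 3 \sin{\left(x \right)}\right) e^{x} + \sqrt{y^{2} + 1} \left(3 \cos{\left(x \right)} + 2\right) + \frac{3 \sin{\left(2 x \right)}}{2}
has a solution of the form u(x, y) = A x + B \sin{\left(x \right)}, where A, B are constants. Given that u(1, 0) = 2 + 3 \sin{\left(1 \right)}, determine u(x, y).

Substitute the ansatz u = A x + B \sin{\left(x \right)} into the left-hand side.
Derivatives of the ansatz:
  u_x = A + B \cos{\left(x \right)}
  u_xxxx = B \sin{\left(x \right)}
  u_xxy = 0
Term by term:
  exp(x)·u = A x e^{x} + B e^{x} \sin{\left(x \right)}
  sqrt(y**2 + 1)·u_x = A \sqrt{y^{2} + 1} + B \sqrt{y^{2} + 1} \cos{\left(x \right)}
  cos(x)·u_xxxx = B \sin{\left(x \right)} \cos{\left(x \right)}
  1/(x**2 + 1)·u_xxy = 0
So the left-hand side equals
  A x e^{x} + A \sqrt{y^{2} + 1} + B \sqrt{y^{2} + 1} \cos{\left(x \right)} + B e^{x} \sin{\left(x \right)} + B \sin{\left(x \right)} \cos{\left(x \right)}
This must equal f(x, y) identically; expanded, f = 2 x e^{x} + 3 \sqrt{y^{2} + 1} \cos{\left(x \right)} + 2 \sqrt{y^{2} + 1} + 3 e^{x} \sin{\left(x \right)} + 3 \sin{\left(x \right)} \cos{\left(x \right)}.
Matching coefficients of the independent functions:
  [x e^{x}, \sqrt{y^{2} + 1}]:  A = 2
  [\sqrt{y^{2} + 1} \cos{\left(x \right)}, e^{x} \sin{\left(x \right)}, \sin{\left(x \right)} \cos{\left(x \right)}]:  B = 3
Solving: A = 2, B = 3.
Check against the point condition:
  u(1, 0) = 2 + 3 \sin{\left(1 \right)}  ⟹  A + B \sin{\left(1 \right)} = 2 + 3 \sin{\left(1 \right)}  ✓
Hence u(x, y) = 2 x + 3 \sin{\left(x \right)}.

Answer: u(x, y) = 2 x + 3 \sin{\left(x \right)}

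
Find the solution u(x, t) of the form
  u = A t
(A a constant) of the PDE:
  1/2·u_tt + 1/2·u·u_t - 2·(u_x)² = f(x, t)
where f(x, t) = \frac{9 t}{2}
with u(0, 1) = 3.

Answer: u(x, t) = 3 t

Derivation:
Substitute the ansatz u = A t into the left-hand side.
Derivatives of the ansatz:
  u_tt = 0
  u_t = A
  u_x = 0
Term by term:
  1/2·u_tt = 0
  1/2·u·u_t = \frac{A^{2} t}{2}
  -2·(u_x)² = 0
So the left-hand side equals
  \frac{A^{2} t}{2}
This must equal f(x, t) = \frac{9 t}{2} identically.
Matching coefficients of the independent functions:
  [t]:  \frac{A^{2}}{2} = \frac{9}{2}
These equations allow (A) = (-3) or (3).
Impose the point condition(s):
  u(0, 1) = 3  ⟹  A = 3
Only A = 3 satisfies everything.
Hence u(x, t) = 3 t.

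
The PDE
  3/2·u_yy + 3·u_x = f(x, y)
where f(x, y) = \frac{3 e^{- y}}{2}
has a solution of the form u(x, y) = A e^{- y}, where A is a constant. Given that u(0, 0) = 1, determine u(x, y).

Substitute the ansatz u = A e^{- y} into the left-hand side.
Derivatives of the ansatz:
  u_yy = A e^{- y}
  u_x = 0
Term by term:
  3/2·u_yy = \frac{3 A e^{- y}}{2}
  3·u_x = 0
So the left-hand side equals
  \frac{3 A e^{- y}}{2}
This must equal f(x, y) = \frac{3 e^{- y}}{2} identically.
Matching coefficients of the independent functions:
  [e^{- y}]:  \frac{3 A}{2} = \frac{3}{2}
Solving: A = 1.
Check against the point condition:
  u(0, 0) = 1  ⟹  A = 1  ✓
Hence u(x, y) = e^{- y}.

Answer: u(x, y) = e^{- y}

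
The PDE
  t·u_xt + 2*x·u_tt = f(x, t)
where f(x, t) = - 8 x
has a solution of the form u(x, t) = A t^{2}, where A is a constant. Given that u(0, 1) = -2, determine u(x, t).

Answer: u(x, t) = - 2 t^{2}

Derivation:
Substitute the ansatz u = A t^{2} into the left-hand side.
Derivatives of the ansatz:
  u_xt = 0
  u_tt = 2 A
Term by term:
  t·u_xt = 0
  2*x·u_tt = 4 A x
So the left-hand side equals
  4 A x
This must equal f(x, t) = - 8 x identically.
Matching coefficients of the independent functions:
  [x]:  4 A = -8
Solving: A = -2.
Check against the point condition:
  u(0, 1) = -2  ⟹  A = -2  ✓
Hence u(x, t) = - 2 t^{2}.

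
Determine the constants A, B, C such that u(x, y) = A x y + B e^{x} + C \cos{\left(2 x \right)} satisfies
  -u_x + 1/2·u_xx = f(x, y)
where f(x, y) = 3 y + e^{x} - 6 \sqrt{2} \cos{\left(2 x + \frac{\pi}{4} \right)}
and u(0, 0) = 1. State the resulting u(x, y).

Substitute the ansatz u = A x y + B e^{x} + C \cos{\left(2 x \right)} into the left-hand side.
Derivatives of the ansatz:
  u_x = A y + B e^{x} - 2 C \sin{\left(2 x \right)}
  u_xx = B e^{x} - 4 C \cos{\left(2 x \right)}
Term by term:
  -u_x = - A y - B e^{x} + 2 C \sin{\left(2 x \right)}
  1/2·u_xx = \frac{B e^{x}}{2} - 2 C \cos{\left(2 x \right)}
So the left-hand side equals
  - A y - \frac{B e^{x}}{2} + 2 C \sin{\left(2 x \right)} - 2 C \cos{\left(2 x \right)}
This must equal f(x, y) identically; expanded, f = 3 y + e^{x} + 6 \sin{\left(2 x \right)} - 6 \cos{\left(2 x \right)}.
Matching coefficients of the independent functions:
  [y]:  - A = 3
  [e^{x}]:  - \frac{B}{2} = 1
  [\sin{\left(2 x \right)}]:  2 C = 6
  [\cos{\left(2 x \right)}]:  - 2 C = -6
Solving: A = -3, B = -2, C = 3.
Check against the point condition:
  u(0, 0) = 1  ⟹  B + C = 1  ✓
Hence u(x, y) = - 3 x y - 2 e^{x} + 3 \cos{\left(2 x \right)}.

Answer: u(x, y) = - 3 x y - 2 e^{x} + 3 \cos{\left(2 x \right)}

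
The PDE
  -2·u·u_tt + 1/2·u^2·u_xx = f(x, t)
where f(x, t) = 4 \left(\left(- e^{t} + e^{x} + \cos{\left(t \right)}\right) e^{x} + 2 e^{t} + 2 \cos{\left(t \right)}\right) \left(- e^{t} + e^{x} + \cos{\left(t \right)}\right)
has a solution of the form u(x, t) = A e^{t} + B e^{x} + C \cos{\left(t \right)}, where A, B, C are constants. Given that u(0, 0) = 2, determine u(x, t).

Answer: u(x, t) = - 2 e^{t} + 2 e^{x} + 2 \cos{\left(t \right)}

Derivation:
Substitute the ansatz u = A e^{t} + B e^{x} + C \cos{\left(t \right)} into the left-hand side.
Derivatives of the ansatz:
  u_tt = A e^{t} - C \cos{\left(t \right)}
  u_xx = B e^{x}
Term by term:
  -2·u·u_tt = - 2 A^{2} e^{2 t} - 2 A B e^{t} e^{x} + 2 B C e^{x} \cos{\left(t \right)} + 2 C^{2} \cos^{2}{\left(t \right)}
  1/2·u^2·u_xx = \frac{A^{2} B e^{2 t} e^{x}}{2} + A B^{2} e^{t} e^{2 x} + A B C e^{t} e^{x} \cos{\left(t \right)} + \frac{B^{3} e^{3 x}}{2} + B^{2} C e^{2 x} \cos{\left(t \right)} + \frac{B C^{2} e^{x} \cos^{2}{\left(t \right)}}{2}
So the left-hand side equals
  \frac{A^{2} B e^{2 t} e^{x}}{2} - 2 A^{2} e^{2 t} + A B^{2} e^{t} e^{2 x} + A B C e^{t} e^{x} \cos{\left(t \right)} - 2 A B e^{t} e^{x} + \frac{B^{3} e^{3 x}}{2} + B^{2} C e^{2 x} \cos{\left(t \right)} + \frac{B C^{2} e^{x} \cos^{2}{\left(t \right)}}{2} + 2 B C e^{x} \cos{\left(t \right)} + 2 C^{2} \cos^{2}{\left(t \right)}
This must equal f(x, t) identically; expanded, f = 4 e^{2 t} e^{x} - 8 e^{2 t} - 8 e^{t} e^{2 x} - 8 e^{t} e^{x} \cos{\left(t \right)} + 8 e^{t} e^{x} + 4 e^{3 x} + 8 e^{2 x} \cos{\left(t \right)} + 4 e^{x} \cos^{2}{\left(t \right)} + 8 e^{x} \cos{\left(t \right)} + 8 \cos^{2}{\left(t \right)}.
Matching coefficients of the independent functions:
  [e^{t} e^{x}]:  - 2 A B = 8
  [e^{t} e^{2 x}]:  A B^{2} = -8
  [e^{2 t} e^{x}]:  \frac{A^{2} B}{2} = 4
  [e^{x} \cos{\left(t \right)}]:  2 B C = 8
  [e^{x} \cos^{2}{\left(t \right)}]:  \frac{B C^{2}}{2} = 4
  [e^{2 x} \cos{\left(t \right)}]:  B^{2} C = 8
  [e^{t} e^{x} \cos{\left(t \right)}]:  A B C = -8
  [e^{2 t}]:  - 2 A^{2} = -8
  [e^{3 x}]:  \frac{B^{3}}{2} = 4
  [\cos^{2}{\left(t \right)}]:  2 C^{2} = 8
Solving: A = -2, B = 2, C = 2.
Check against the point condition:
  u(0, 0) = 2  ⟹  A + B + C = 2  ✓
Hence u(x, t) = - 2 e^{t} + 2 e^{x} + 2 \cos{\left(t \right)}.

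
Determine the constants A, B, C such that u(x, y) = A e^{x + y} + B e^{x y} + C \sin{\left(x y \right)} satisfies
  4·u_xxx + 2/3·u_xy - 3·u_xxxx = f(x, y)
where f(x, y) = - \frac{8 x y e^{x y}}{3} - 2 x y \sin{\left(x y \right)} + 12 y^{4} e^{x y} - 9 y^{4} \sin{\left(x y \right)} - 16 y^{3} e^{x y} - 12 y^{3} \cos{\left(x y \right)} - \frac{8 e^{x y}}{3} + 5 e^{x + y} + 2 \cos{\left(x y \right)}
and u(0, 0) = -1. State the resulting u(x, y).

Substitute the ansatz u = A e^{x + y} + B e^{x y} + C \sin{\left(x y \right)} into the left-hand side.
Derivatives of the ansatz:
  u_xxx = A e^{x} e^{y} + B y^{3} e^{x y} - C y^{3} \cos{\left(x y \right)}
  u_xy = A e^{x} e^{y} + B x y e^{x y} + B e^{x y} - C x y \sin{\left(x y \right)} + C \cos{\left(x y \right)}
  u_xxxx = A e^{x} e^{y} + B y^{4} e^{x y} + C y^{4} \sin{\left(x y \right)}
Term by term:
  4·u_xxx = 4 A e^{x} e^{y} + 4 B y^{3} e^{x y} - 4 C y^{3} \cos{\left(x y \right)}
  2/3·u_xy = \frac{2 A e^{x} e^{y}}{3} + \frac{2 B x y e^{x y}}{3} + \frac{2 B e^{x y}}{3} - \frac{2 C x y \sin{\left(x y \right)}}{3} + \frac{2 C \cos{\left(x y \right)}}{3}
  -3·u_xxxx = - 3 A e^{x} e^{y} - 3 B y^{4} e^{x y} - 3 C y^{4} \sin{\left(x y \right)}
So the left-hand side equals
  \frac{5 A e^{x} e^{y}}{3} + \frac{2 B x y e^{x y}}{3} - 3 B y^{4} e^{x y} + 4 B y^{3} e^{x y} + \frac{2 B e^{x y}}{3} - \frac{2 C x y \sin{\left(x y \right)}}{3} - 3 C y^{4} \sin{\left(x y \right)} - 4 C y^{3} \cos{\left(x y \right)} + \frac{2 C \cos{\left(x y \right)}}{3}
This must equal f(x, y) identically; expanded, f = - \frac{8 x y e^{x y}}{3} - 2 x y \sin{\left(x y \right)} + 12 y^{4} e^{x y} - 9 y^{4} \sin{\left(x y \right)} - 16 y^{3} e^{x y} - 12 y^{3} \cos{\left(x y \right)} + 5 e^{x} e^{y} - \frac{8 e^{x y}}{3} + 2 \cos{\left(x y \right)}.
Matching coefficients of the independent functions:
  [y^{3} e^{x y}]:  4 B = -16
  [y^{3} \cos{\left(x y \right)}]:  - 4 C = -12
  [y^{4} e^{x y}]:  - 3 B = 12
  [y^{4} \sin{\left(x y \right)}]:  - 3 C = -9
  [e^{x} e^{y}]:  \frac{5 A}{3} = 5
  [x y e^{x y}, e^{x y}]:  \frac{2 B}{3} = - \frac{8}{3}
  [x y \sin{\left(x y \right)}]:  - \frac{2 C}{3} = -2
  [\cos{\left(x y \right)}]:  \frac{2 C}{3} = 2
Solving: A = 3, B = -4, C = 3.
Check against the point condition:
  u(0, 0) = -1  ⟹  A + B = -1  ✓
Hence u(x, y) = - 4 e^{x y} + 3 e^{x + y} + 3 \sin{\left(x y \right)}.

Answer: u(x, y) = - 4 e^{x y} + 3 e^{x + y} + 3 \sin{\left(x y \right)}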